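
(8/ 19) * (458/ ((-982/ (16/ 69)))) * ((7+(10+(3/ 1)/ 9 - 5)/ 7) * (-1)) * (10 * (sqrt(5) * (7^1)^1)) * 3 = 47778560 * sqrt(5)/ 643701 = 165.97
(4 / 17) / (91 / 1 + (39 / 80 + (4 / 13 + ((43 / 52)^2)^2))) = 146232320 / 57340149813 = 0.00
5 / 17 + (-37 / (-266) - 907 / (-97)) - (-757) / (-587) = 2187051061 / 257478158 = 8.49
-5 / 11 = -0.45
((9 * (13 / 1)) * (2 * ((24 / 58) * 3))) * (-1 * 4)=-33696 / 29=-1161.93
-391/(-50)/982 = 391/49100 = 0.01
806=806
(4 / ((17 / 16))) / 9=64 / 153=0.42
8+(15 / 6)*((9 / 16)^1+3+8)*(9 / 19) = 13189 / 608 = 21.69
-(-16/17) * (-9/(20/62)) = -2232/85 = -26.26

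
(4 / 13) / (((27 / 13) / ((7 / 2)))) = 14 / 27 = 0.52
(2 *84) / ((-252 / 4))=-8 / 3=-2.67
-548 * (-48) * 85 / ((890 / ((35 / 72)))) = 326060 / 267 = 1221.20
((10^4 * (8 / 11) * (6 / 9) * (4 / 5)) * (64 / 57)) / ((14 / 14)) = 8192000 / 1881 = 4355.13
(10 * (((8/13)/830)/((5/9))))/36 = 2/5395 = 0.00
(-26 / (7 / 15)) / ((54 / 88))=-5720 / 63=-90.79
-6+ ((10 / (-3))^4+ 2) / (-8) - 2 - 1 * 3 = -8645 / 324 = -26.68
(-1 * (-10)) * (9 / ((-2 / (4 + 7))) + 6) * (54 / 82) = -11745 / 41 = -286.46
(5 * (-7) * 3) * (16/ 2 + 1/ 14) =-847.50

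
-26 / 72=-13 / 36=-0.36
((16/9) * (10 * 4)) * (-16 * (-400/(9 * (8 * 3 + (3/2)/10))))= 81920000/39123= 2093.91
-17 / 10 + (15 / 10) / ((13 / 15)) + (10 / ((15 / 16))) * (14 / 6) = 14578 / 585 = 24.92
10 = 10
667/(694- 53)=667/641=1.04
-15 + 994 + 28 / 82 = 40153 / 41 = 979.34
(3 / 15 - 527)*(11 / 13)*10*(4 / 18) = -38632 / 39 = -990.56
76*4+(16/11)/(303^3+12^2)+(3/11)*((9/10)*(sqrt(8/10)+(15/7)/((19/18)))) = 27*sqrt(5)/275+12392511185479/40698130473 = 304.72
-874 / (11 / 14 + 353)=-12236 / 4953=-2.47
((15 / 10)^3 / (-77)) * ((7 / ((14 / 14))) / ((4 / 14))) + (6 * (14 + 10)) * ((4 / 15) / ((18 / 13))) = 70381 / 2640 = 26.66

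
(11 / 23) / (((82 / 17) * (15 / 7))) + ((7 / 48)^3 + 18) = 9411687773 / 521441280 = 18.05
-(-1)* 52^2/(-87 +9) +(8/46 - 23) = -3967/69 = -57.49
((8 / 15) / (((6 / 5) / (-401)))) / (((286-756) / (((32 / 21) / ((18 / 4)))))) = 51328 / 399735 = 0.13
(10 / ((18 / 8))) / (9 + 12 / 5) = 200 / 513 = 0.39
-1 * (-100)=100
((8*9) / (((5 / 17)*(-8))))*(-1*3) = 459 / 5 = 91.80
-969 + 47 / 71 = -68752 / 71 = -968.34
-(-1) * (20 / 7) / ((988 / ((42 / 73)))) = 0.00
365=365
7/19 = 0.37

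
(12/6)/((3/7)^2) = 98/9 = 10.89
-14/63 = -0.22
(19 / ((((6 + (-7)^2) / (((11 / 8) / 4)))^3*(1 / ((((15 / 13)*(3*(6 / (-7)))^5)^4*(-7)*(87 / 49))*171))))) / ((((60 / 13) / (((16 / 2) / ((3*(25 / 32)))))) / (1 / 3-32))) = 401165854564852313996477626368 / 6135626316954874816895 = 65383032.45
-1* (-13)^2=-169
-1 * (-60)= 60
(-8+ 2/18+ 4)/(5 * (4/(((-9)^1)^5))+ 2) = -229635/118078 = -1.94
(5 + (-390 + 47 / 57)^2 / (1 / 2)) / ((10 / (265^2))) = 13822909547035 / 6498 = 2127256009.09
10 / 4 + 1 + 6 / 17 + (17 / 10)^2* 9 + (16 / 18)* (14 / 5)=494983 / 15300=32.35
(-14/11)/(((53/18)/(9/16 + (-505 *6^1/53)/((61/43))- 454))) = 213.42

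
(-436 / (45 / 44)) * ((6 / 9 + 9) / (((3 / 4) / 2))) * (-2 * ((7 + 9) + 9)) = 44506880 / 81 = 549467.65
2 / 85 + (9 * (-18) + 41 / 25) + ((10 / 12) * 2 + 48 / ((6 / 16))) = -39104 / 1275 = -30.67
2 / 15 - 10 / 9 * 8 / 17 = -298 / 765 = -0.39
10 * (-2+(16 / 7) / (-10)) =-156 / 7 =-22.29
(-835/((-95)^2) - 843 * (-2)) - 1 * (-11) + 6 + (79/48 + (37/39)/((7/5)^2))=94100465863/55189680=1705.04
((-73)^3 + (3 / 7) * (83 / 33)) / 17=-29954226 / 1309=-22883.29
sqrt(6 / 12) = sqrt(2) / 2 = 0.71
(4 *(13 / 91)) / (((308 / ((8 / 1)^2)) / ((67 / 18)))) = 2144 / 4851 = 0.44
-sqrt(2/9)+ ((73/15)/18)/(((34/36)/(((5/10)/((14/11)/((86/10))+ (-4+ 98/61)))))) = -sqrt(2)/3 - 2106269/33041880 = -0.54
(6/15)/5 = 2/25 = 0.08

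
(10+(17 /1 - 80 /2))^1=-13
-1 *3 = -3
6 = 6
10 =10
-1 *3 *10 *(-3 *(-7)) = -630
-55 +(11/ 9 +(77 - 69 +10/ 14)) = -2839/ 63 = -45.06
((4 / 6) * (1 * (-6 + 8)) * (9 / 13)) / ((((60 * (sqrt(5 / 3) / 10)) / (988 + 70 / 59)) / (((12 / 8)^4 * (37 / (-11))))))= -2007.31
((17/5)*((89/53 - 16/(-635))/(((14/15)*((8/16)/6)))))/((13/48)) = 842547744/3062605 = 275.11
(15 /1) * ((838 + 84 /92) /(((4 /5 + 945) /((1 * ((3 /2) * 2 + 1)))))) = 5788500 /108767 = 53.22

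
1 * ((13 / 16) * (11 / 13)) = 11 / 16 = 0.69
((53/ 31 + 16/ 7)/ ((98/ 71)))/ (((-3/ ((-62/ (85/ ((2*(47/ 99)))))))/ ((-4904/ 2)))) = -278199016/ 169785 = -1638.54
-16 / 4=-4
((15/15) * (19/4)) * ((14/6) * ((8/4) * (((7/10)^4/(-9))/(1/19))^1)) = -6067327/540000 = -11.24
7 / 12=0.58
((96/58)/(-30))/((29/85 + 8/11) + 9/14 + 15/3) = -20944/2547679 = -0.01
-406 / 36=-203 / 18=-11.28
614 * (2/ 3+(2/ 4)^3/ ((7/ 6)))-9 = 19577/ 42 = 466.12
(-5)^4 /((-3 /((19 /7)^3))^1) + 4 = -4282759 /1029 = -4162.06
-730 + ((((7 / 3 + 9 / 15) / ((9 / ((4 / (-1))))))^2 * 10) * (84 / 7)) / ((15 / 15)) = -639142 / 1215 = -526.04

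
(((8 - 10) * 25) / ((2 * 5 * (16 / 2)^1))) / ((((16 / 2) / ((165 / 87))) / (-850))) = 116875 / 928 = 125.94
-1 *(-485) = 485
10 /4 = 5 /2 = 2.50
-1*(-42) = 42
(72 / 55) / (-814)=-36 / 22385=-0.00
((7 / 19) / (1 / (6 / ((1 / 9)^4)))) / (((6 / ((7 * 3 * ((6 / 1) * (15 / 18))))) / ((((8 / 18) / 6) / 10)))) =35721 / 19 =1880.05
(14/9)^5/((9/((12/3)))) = 2151296/531441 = 4.05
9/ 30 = 3/ 10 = 0.30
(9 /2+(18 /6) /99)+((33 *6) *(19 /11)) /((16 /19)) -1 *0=108413 /264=410.66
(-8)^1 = -8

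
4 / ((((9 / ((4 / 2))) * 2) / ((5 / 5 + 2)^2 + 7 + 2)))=8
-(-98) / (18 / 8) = 392 / 9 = 43.56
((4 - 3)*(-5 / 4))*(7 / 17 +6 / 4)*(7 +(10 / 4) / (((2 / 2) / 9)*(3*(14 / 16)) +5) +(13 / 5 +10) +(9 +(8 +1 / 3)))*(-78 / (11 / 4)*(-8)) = -43791280 / 2159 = -20283.13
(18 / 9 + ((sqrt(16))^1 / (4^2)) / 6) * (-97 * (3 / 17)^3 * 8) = -42777 / 4913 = -8.71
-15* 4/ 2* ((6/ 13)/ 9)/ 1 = -20/ 13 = -1.54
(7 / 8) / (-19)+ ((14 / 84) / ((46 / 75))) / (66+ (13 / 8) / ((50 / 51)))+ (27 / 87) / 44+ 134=133.97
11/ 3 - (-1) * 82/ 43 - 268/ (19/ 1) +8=-1303/ 2451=-0.53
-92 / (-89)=92 / 89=1.03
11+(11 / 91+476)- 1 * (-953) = 131051 / 91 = 1440.12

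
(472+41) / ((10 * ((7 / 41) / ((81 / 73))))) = 333.40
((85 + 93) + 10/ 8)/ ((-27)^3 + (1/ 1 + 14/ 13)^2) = -40391/ 4434264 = -0.01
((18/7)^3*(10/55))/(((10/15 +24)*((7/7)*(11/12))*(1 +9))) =0.01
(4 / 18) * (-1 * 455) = -910 / 9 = -101.11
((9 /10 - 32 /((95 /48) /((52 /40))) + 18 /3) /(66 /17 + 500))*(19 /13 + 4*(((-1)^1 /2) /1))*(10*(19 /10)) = 1596147 /5567900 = 0.29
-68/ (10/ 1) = -34/ 5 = -6.80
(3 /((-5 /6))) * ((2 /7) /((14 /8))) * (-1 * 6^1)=864 /245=3.53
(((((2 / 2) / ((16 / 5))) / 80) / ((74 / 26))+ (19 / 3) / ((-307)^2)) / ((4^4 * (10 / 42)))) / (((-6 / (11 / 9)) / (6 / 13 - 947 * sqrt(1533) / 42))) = -296887283 / 133694724833280+ 40164608143 * sqrt(1533) / 370231545692160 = 0.00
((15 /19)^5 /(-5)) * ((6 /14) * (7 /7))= -455625 /17332693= -0.03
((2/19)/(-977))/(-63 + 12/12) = 1/575453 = 0.00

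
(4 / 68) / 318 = 1 / 5406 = 0.00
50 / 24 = 25 / 12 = 2.08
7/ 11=0.64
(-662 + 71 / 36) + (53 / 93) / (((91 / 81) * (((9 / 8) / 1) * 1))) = -66983989 / 101556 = -659.58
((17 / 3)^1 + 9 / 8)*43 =7009 / 24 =292.04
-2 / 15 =-0.13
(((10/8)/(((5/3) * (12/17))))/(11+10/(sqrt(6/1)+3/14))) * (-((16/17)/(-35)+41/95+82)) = -2313498189/239116976+6521095 * sqrt(6)/4269946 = -5.93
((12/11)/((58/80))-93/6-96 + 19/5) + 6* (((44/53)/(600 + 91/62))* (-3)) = -669695626509/6304789370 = -106.22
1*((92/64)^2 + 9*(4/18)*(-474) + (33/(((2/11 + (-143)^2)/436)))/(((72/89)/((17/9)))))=-1468175931217/1554792192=-944.29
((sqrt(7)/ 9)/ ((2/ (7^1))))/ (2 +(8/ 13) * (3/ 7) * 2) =637 * sqrt(7)/ 4140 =0.41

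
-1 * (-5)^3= 125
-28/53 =-0.53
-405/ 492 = -135/ 164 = -0.82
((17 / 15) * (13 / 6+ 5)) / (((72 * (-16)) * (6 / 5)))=-731 / 124416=-0.01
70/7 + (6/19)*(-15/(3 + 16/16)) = 335/38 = 8.82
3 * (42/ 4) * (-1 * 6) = -189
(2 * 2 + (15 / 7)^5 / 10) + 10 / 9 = 2913119 / 302526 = 9.63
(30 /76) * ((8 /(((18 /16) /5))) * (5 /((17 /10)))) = 40000 /969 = 41.28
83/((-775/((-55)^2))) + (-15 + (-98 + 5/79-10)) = -1094469/2449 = -446.90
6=6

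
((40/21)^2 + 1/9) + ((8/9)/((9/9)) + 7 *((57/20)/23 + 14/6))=4428199/202860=21.83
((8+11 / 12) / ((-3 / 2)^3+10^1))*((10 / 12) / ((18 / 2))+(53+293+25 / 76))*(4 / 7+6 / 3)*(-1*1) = -10865957 / 9063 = -1198.94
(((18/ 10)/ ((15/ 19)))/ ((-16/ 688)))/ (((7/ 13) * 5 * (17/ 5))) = -10.71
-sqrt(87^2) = -87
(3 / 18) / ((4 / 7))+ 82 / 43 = 2269 / 1032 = 2.20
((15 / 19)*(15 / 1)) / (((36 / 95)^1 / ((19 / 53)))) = 2375 / 212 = 11.20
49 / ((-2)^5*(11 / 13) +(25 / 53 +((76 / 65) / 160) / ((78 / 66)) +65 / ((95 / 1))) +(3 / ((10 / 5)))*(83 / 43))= -10245016600 / 4812958713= -2.13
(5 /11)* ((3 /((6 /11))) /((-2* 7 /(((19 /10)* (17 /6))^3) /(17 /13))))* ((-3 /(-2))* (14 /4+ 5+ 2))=-572870539 /998400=-573.79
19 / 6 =3.17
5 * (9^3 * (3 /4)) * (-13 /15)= -9477 /4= -2369.25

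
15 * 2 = 30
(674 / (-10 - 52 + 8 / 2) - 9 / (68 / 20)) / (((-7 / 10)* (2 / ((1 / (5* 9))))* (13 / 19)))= 0.33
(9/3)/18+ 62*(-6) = -2231/6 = -371.83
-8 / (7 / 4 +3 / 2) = -32 / 13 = -2.46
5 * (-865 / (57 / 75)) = -108125 / 19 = -5690.79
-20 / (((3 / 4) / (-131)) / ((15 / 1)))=52400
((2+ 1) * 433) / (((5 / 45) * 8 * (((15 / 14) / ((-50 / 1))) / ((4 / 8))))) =-136395 / 4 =-34098.75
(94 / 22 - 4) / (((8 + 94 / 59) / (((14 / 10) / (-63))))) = -59 / 93390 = -0.00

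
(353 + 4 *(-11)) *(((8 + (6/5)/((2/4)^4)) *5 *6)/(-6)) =-42024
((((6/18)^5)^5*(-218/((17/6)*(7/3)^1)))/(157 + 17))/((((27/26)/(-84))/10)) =226720/1253139853366197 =0.00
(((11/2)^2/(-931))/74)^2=14641/75942131776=0.00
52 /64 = 13 /16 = 0.81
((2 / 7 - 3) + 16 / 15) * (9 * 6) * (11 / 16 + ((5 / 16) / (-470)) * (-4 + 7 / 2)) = -3221433 / 52640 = -61.20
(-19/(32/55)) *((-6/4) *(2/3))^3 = 1045/32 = 32.66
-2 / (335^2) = -2 / 112225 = -0.00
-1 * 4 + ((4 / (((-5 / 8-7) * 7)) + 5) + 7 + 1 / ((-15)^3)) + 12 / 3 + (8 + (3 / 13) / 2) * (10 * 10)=15427274699 / 18734625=823.46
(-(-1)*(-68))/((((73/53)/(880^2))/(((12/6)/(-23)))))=3324523.65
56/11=5.09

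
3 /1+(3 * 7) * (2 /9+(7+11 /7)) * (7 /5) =3923 /15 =261.53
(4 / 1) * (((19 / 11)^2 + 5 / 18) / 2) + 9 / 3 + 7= 17993 / 1089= 16.52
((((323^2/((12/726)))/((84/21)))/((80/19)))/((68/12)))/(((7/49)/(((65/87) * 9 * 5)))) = 57776203485/3712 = 15564709.99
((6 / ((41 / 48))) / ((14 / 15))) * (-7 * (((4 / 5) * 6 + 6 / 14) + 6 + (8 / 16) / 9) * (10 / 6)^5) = -7645.07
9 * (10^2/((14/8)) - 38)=1206/7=172.29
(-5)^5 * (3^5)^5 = -2647776904509375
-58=-58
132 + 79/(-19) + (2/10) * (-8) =126.24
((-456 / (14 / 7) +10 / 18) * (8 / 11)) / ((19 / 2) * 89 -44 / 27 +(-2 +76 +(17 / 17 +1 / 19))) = -1866864 / 10370965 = -0.18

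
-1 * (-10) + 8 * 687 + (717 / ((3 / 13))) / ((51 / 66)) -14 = 161718 / 17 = 9512.82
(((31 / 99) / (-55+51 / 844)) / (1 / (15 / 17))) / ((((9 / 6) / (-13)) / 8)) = 27210560 / 78039027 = 0.35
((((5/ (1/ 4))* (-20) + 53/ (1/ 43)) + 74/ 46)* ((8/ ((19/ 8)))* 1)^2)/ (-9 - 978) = -59056128/ 2731687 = -21.62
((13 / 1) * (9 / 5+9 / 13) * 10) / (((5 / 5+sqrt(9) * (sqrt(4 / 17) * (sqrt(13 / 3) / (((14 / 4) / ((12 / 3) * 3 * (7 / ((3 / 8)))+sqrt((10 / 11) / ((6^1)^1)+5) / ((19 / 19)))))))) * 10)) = 0.16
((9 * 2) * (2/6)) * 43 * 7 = 1806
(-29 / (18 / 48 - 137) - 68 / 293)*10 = -63480 / 320249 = -0.20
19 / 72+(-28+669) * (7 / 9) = 35915 / 72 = 498.82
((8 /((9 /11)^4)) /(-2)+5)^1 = -3.93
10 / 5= 2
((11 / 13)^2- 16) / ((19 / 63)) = -50.68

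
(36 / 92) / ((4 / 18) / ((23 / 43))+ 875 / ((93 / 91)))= 2511 / 5496791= 0.00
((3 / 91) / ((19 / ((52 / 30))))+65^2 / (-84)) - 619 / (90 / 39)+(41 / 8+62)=-4012391 / 15960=-251.40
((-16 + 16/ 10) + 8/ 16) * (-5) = 139/ 2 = 69.50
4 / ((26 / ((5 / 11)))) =10 / 143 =0.07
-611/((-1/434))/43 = 265174/43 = 6166.84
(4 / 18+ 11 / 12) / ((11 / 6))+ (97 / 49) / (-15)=2637 / 5390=0.49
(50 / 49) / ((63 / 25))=1250 / 3087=0.40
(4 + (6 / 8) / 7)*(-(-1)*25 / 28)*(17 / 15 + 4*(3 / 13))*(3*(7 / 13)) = 230575 / 18928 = 12.18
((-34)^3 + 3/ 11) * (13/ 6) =-5620433/ 66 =-85158.08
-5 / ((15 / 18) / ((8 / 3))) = -16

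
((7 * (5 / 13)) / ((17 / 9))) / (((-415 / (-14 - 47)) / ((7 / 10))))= 0.15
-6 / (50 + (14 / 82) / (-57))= -14022 / 116843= -0.12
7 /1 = 7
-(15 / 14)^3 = -3375 / 2744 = -1.23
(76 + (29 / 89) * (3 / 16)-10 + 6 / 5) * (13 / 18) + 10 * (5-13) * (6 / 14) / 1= 1424601 / 99680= 14.29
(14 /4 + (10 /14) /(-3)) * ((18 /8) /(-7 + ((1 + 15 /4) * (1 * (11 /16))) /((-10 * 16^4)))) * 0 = 0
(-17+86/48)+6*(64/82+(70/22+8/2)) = 352489/10824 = 32.57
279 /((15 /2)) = 37.20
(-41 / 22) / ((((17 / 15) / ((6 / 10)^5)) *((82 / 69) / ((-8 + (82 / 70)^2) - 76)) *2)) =5091416919 / 1145375000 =4.45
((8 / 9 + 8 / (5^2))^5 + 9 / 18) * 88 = 156389478867116 / 576650390625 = 271.20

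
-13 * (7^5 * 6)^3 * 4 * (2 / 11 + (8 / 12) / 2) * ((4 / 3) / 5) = -402897059979802752 / 55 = -7325401090541868.22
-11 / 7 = -1.57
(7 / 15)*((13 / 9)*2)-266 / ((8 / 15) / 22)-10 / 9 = -10972.26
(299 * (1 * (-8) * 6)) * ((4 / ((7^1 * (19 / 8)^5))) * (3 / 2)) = -2821718016 / 17332693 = -162.80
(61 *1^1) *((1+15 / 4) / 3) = 1159 / 12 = 96.58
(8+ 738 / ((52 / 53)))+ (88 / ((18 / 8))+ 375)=274787 / 234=1174.30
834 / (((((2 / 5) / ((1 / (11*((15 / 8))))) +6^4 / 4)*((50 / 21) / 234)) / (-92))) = -22696.25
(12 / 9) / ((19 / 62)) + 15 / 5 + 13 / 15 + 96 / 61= 170222 / 17385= 9.79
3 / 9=1 / 3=0.33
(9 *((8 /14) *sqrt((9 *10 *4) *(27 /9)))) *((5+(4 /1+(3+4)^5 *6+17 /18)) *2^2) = 87136080 *sqrt(30) /7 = 68180566.56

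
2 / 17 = 0.12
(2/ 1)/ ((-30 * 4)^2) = 1/ 7200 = 0.00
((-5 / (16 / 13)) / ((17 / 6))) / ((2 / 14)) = -1365 / 136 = -10.04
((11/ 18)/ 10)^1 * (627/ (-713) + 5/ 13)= -25223/ 834210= -0.03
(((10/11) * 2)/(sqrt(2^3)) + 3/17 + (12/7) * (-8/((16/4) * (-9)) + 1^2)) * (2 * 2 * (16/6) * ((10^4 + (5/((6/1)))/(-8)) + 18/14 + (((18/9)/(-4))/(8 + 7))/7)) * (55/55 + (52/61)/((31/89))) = 24340464014 * sqrt(2)/145607 + 19740116315354/23628045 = 1071860.49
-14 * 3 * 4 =-168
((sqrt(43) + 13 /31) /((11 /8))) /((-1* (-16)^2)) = -0.02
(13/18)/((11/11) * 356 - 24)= 13/5976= 0.00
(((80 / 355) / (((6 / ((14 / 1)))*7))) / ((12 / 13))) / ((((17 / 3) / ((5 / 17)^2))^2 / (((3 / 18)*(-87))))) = -471250 / 1713767399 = -0.00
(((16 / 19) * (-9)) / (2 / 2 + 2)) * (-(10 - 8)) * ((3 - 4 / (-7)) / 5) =480 / 133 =3.61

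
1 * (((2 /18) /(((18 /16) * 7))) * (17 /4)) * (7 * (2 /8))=17 /162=0.10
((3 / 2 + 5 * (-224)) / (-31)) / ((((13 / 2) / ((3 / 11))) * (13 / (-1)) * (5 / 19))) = -127509 / 288145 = -0.44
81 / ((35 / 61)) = 4941 / 35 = 141.17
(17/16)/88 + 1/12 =403/4224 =0.10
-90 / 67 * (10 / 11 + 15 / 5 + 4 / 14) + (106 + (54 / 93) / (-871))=208665566 / 2079077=100.36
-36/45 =-4/5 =-0.80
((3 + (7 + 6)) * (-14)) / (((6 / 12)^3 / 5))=-8960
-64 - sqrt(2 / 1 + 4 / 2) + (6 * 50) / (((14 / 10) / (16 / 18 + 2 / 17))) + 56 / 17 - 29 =6323 / 51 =123.98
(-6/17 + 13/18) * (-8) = -452/153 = -2.95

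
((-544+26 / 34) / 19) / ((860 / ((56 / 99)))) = -25858 / 1375011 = -0.02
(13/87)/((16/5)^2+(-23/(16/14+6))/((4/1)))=2600/164169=0.02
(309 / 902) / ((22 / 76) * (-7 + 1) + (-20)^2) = 0.00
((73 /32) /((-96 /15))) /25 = -73 /5120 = -0.01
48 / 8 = 6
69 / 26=2.65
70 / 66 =35 / 33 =1.06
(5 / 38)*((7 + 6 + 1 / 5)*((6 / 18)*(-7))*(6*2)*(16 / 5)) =-155.62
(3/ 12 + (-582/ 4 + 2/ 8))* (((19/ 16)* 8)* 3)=-8265/ 2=-4132.50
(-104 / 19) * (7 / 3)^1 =-728 / 57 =-12.77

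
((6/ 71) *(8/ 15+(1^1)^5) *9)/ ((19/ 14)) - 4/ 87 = 477272/ 586815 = 0.81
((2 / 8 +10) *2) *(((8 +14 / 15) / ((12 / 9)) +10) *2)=6847 / 10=684.70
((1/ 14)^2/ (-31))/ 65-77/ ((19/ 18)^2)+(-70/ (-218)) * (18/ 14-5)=-1092507553629/ 15540494060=-70.30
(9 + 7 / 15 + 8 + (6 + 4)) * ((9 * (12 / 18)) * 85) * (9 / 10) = 12607.20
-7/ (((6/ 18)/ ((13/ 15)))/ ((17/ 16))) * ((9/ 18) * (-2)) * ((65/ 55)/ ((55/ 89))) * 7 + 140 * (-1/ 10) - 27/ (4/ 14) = 7277753/ 48400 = 150.37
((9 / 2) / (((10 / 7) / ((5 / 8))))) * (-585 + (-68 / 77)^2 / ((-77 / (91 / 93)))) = -1151.74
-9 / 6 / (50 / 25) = -3 / 4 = -0.75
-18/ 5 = -3.60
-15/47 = -0.32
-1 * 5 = -5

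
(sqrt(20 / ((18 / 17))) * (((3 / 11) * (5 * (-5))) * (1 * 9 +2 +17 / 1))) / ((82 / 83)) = -29050 * sqrt(170) / 451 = -839.84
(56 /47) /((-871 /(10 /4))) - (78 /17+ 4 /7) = -25151978 /4871503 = -5.16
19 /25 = 0.76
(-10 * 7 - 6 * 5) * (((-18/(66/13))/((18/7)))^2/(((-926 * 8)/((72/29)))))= 0.06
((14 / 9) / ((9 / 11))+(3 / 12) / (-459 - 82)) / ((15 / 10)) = 333175 / 262926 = 1.27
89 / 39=2.28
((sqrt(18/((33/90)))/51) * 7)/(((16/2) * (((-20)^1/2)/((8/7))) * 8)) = -sqrt(165)/7480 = -0.00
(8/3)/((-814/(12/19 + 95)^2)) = -13205956/440781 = -29.96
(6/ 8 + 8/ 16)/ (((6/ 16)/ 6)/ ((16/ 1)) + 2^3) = 320/ 2049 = 0.16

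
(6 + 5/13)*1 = 6.38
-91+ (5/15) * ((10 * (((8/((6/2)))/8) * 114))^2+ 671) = 48266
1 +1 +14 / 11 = 36 / 11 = 3.27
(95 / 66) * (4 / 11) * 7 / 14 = 95 / 363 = 0.26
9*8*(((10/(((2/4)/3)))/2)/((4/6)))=3240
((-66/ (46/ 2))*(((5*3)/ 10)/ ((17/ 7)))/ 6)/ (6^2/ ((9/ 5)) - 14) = -0.05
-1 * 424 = -424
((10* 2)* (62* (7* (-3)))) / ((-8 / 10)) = 32550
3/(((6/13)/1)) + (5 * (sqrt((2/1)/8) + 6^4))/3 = 6502/3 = 2167.33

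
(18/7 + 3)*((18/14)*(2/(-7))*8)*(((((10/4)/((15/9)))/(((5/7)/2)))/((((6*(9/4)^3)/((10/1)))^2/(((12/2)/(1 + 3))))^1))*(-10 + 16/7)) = 4259840/250047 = 17.04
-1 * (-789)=789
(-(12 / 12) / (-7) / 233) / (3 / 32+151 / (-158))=-2528 / 3553949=-0.00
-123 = -123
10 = 10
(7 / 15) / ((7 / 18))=6 / 5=1.20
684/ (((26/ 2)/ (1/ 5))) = 684/ 65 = 10.52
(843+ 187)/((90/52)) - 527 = 613/9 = 68.11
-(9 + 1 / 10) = -91 / 10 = -9.10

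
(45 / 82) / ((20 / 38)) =171 / 164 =1.04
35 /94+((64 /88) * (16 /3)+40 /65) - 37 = -1295815 /40326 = -32.13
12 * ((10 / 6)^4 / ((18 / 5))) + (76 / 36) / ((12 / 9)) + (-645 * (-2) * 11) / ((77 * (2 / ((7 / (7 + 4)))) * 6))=396419 / 10692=37.08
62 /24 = 31 /12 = 2.58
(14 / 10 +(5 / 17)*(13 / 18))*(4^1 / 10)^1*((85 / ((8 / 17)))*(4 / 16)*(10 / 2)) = 41939 / 288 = 145.62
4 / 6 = 2 / 3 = 0.67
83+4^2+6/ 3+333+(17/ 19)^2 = 156963/ 361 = 434.80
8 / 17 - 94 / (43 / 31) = -49194 / 731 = -67.30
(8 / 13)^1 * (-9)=-72 / 13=-5.54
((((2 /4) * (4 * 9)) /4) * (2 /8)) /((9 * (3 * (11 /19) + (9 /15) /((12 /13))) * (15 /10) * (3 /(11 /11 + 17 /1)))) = 190 /907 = 0.21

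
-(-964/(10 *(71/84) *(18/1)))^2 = -40.15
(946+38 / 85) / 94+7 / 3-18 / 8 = 10.15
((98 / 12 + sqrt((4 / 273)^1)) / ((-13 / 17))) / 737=-833 / 57486-34 * sqrt(273) / 2615613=-0.01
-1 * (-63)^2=-3969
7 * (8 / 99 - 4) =-2716 / 99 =-27.43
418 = 418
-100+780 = 680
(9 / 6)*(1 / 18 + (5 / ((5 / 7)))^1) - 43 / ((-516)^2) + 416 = 2641403 / 6192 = 426.58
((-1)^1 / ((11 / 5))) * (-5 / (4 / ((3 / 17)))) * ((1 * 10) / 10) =75 / 748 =0.10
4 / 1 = 4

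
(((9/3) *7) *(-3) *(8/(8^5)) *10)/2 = -0.08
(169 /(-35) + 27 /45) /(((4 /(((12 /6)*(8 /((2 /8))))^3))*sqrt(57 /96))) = -38797312*sqrt(38) /665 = -359643.15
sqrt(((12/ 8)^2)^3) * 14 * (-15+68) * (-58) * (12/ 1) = -1742958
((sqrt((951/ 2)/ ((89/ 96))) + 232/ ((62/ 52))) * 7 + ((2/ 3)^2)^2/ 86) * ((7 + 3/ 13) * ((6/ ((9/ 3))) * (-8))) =-221187925760/ 1403649- 126336 * sqrt(28213)/ 1157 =-175921.46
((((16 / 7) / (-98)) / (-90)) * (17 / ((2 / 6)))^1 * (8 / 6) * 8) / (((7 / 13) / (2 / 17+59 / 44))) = 453856 / 1188495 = 0.38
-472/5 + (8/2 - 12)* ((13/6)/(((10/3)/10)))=-732/5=-146.40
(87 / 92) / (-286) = -87 / 26312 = -0.00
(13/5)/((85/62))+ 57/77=86287/32725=2.64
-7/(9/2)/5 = -14/45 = -0.31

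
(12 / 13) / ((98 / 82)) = 492 / 637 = 0.77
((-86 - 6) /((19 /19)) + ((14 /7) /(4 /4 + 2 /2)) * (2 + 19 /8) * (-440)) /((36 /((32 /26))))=-8068 /117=-68.96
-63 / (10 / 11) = -693 / 10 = -69.30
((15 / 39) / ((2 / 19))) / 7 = 95 / 182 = 0.52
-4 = -4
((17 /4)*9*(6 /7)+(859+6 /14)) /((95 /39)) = 487149 /1330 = 366.28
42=42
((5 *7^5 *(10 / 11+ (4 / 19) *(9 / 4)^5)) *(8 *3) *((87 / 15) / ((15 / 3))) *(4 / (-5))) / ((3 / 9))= -3062650852233 / 41800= -73269159.14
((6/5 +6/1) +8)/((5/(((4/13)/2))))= 152/325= 0.47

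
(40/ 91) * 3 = 120/ 91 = 1.32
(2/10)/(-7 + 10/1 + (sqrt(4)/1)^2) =1/35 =0.03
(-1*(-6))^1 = 6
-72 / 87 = -24 / 29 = -0.83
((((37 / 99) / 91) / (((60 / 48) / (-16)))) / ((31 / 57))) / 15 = -44992 / 6981975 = -0.01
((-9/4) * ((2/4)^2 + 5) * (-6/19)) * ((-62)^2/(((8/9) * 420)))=233523/6080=38.41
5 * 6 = 30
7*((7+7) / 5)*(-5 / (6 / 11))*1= -539 / 3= -179.67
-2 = -2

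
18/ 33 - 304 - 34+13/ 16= -59249/ 176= -336.64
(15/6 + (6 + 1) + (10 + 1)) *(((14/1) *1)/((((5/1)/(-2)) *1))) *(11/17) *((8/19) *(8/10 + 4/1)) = -1212288/8075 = -150.13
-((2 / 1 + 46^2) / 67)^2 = -4485924 / 4489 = -999.31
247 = 247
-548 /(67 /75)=-613.43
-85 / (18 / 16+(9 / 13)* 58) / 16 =-1105 / 8586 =-0.13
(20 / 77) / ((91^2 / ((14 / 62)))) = 20 / 2823821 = 0.00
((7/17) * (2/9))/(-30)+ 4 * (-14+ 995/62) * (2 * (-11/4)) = -3206332/71145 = -45.07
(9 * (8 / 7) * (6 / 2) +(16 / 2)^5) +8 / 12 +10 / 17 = 11709640 / 357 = 32800.11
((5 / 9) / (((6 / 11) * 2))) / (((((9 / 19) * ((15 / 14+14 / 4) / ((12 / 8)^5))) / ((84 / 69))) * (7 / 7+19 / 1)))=10241 / 94208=0.11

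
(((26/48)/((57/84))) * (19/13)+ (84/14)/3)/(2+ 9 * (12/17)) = 323/852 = 0.38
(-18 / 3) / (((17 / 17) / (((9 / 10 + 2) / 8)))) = -87 / 40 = -2.18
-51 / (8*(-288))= 17 / 768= 0.02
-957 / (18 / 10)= -1595 / 3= -531.67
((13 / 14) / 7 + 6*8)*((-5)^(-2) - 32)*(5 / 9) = -3768883 / 4410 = -854.62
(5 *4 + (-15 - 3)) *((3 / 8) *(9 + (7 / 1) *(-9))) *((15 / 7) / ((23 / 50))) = -188.66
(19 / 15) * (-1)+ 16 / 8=11 / 15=0.73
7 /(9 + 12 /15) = 5 /7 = 0.71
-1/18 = -0.06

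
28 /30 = 14 /15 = 0.93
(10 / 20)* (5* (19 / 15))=19 / 6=3.17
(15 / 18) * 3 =5 / 2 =2.50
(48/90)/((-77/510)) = -272/77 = -3.53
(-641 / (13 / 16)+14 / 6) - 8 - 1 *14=-31535 / 39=-808.59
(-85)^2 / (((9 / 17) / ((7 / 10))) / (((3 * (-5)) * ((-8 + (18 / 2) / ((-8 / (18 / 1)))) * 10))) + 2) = 3612.18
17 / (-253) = -17 / 253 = -0.07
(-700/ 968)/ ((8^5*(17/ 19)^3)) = -1200325/ 38959382528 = -0.00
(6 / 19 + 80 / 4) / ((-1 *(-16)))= 193 / 152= 1.27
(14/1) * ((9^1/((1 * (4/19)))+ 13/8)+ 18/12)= 2569/4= 642.25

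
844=844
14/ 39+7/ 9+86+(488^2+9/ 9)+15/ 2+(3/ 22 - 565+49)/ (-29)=8892481879/ 37323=238257.43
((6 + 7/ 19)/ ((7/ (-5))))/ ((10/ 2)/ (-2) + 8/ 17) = 20570/ 9177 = 2.24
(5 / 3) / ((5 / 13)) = 13 / 3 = 4.33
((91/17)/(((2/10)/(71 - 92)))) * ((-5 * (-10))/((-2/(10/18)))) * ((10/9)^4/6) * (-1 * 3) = -1990625000/334611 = -5949.07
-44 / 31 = -1.42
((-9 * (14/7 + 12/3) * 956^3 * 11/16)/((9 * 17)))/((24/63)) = -9460779867/17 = -556516462.76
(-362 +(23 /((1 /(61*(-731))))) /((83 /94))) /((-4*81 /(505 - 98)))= 9812341429 /6723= 1459518.28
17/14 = 1.21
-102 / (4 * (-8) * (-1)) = -51 / 16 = -3.19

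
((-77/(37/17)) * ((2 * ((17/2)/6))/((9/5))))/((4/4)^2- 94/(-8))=-4.37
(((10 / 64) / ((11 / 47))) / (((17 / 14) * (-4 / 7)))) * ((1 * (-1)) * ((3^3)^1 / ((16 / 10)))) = 1554525 / 95744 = 16.24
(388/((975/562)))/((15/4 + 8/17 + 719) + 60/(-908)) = 3365912416/10883547675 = 0.31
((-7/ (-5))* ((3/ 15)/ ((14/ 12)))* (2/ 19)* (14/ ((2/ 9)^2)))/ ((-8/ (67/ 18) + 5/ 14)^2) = 2993229288/ 1342236475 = 2.23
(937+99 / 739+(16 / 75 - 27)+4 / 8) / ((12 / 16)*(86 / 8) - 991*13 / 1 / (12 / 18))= -807739384 / 17129816775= -0.05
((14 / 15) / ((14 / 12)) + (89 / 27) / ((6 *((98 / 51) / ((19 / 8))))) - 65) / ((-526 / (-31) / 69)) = -9587084273 / 37114560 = -258.31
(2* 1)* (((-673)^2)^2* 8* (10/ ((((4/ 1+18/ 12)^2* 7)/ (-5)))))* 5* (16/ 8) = -6564629729312000/ 847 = -7750448322682.41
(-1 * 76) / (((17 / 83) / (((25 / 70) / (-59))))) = 15770 / 7021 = 2.25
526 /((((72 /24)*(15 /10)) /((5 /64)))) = 1315 /144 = 9.13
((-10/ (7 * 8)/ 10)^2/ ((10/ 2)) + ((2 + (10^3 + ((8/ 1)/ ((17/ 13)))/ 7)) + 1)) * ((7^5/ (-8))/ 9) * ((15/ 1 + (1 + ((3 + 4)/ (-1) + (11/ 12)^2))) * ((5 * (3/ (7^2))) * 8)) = -2654251564783/ 470016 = -5647151.51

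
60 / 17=3.53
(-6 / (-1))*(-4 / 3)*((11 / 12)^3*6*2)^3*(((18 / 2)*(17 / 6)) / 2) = -40085110747 / 497664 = -80546.53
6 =6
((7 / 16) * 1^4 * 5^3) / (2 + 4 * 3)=125 / 32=3.91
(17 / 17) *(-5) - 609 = -614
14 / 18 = 7 / 9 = 0.78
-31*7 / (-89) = 217 / 89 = 2.44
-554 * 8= -4432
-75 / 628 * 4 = -0.48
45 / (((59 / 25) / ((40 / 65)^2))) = 72000 / 9971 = 7.22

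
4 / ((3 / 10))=40 / 3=13.33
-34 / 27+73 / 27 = 13 / 9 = 1.44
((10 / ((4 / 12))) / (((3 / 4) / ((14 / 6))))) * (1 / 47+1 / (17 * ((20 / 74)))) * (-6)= -106904 / 799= -133.80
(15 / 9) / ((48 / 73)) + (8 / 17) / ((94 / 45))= 317555 / 115056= 2.76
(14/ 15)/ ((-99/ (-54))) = 28/ 55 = 0.51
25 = 25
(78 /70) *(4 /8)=0.56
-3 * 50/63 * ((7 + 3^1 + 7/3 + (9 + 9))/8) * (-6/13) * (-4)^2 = 66.67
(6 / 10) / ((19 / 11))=33 / 95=0.35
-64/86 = -32/43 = -0.74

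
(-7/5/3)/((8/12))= -7/10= -0.70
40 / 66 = 20 / 33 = 0.61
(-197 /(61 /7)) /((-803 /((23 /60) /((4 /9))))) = 95151 /3918640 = 0.02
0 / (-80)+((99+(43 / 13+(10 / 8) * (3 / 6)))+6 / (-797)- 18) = 7039277 / 82888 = 84.93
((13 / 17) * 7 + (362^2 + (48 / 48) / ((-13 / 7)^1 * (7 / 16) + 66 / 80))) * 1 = 2229199 / 17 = 131129.35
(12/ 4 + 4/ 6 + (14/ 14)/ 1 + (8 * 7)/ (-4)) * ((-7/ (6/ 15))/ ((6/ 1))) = 245/ 9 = 27.22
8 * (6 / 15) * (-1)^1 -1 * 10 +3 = -51 / 5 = -10.20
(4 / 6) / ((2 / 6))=2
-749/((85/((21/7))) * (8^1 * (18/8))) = -749/510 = -1.47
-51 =-51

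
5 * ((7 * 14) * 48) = 23520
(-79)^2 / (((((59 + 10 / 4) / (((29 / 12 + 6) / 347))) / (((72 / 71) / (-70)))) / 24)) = -30256368 / 35354095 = -0.86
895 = 895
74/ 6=12.33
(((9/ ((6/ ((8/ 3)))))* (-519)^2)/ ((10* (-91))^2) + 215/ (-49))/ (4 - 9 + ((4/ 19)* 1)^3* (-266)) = 230684054/ 559174525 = 0.41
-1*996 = -996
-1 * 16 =-16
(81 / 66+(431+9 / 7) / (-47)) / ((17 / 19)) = -1096091 / 123046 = -8.91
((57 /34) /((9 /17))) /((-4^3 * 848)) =-19 /325632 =-0.00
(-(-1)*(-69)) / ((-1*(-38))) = -69 / 38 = -1.82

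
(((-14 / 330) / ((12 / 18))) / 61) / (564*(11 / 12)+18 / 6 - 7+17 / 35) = -49 / 24118424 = -0.00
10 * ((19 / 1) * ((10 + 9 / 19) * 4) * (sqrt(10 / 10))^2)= 7960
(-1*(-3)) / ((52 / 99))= 297 / 52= 5.71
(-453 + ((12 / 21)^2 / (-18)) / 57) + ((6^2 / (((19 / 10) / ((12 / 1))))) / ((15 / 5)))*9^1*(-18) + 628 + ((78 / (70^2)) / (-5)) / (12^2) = -173845984889 / 14364000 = -12102.90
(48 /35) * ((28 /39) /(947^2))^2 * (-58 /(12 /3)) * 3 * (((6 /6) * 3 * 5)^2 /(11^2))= -1169280 /16446443255353969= -0.00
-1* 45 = -45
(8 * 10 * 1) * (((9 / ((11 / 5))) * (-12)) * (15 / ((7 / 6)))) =-3888000 / 77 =-50493.51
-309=-309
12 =12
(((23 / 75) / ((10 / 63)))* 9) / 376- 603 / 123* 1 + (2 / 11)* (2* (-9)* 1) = -344617503 / 42394000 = -8.13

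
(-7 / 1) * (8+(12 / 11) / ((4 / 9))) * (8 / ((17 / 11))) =-6440 / 17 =-378.82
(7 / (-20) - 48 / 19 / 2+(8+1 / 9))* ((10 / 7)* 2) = 22223 / 1197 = 18.57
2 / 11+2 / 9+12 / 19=1948 / 1881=1.04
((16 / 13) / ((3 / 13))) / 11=16 / 33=0.48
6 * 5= 30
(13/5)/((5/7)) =91/25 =3.64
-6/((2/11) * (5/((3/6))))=-33/10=-3.30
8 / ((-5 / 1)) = -8 / 5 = -1.60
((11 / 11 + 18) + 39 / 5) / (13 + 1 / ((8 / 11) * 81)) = 86832 / 42175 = 2.06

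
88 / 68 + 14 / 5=348 / 85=4.09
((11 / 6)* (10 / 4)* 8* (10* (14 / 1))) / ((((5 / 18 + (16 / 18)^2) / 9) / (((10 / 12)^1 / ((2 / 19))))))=59251500 / 173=342494.22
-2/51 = -0.04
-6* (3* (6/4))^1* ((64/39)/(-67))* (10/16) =360/871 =0.41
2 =2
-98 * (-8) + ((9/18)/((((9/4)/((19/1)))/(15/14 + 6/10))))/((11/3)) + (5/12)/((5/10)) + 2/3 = 606317/770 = 787.42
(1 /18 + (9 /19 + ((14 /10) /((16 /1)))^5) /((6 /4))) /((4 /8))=104039357999 /140083200000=0.74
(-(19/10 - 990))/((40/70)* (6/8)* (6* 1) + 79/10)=69167/733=94.36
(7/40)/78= 7/3120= 0.00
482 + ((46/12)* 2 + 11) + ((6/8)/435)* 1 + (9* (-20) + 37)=622343/1740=357.67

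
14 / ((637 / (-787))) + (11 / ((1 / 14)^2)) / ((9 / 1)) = 182030 / 819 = 222.26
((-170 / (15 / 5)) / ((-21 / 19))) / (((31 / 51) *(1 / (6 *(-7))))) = -109820 / 31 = -3542.58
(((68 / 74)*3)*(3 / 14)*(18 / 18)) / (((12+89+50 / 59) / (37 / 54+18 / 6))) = 199597 / 9337986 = 0.02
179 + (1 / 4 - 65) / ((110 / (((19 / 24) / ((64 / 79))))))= 120586601 / 675840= 178.42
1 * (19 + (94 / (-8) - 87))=-319 / 4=-79.75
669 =669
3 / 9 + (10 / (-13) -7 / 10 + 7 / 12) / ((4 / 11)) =-2187 / 1040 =-2.10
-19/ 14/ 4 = -19/ 56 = -0.34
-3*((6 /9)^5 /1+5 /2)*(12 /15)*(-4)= 25.26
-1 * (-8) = 8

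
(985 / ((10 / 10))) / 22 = 985 / 22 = 44.77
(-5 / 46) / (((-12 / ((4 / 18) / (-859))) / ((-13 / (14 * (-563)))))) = -0.00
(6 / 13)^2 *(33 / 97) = 1188 / 16393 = 0.07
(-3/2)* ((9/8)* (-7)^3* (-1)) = -9261/16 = -578.81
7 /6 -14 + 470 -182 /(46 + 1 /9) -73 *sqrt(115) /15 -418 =87697 /2490 -73 *sqrt(115) /15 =-16.97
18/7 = 2.57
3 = 3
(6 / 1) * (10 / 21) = 2.86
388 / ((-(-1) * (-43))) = -388 / 43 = -9.02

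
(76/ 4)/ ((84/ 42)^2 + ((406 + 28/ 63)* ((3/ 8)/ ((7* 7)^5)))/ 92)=5925200823024/ 1247410701413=4.75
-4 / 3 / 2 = -0.67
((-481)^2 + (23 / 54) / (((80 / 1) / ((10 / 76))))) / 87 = 7596044375 / 2856384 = 2659.32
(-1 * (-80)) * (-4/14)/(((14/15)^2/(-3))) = 27000/343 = 78.72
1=1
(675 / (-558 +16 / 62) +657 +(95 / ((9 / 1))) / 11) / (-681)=-224832889 / 233134902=-0.96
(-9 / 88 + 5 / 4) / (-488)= -101 / 42944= -0.00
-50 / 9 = -5.56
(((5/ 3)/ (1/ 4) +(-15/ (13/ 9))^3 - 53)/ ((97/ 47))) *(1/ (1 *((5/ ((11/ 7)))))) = -177.59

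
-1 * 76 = -76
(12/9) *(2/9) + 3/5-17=-2174/135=-16.10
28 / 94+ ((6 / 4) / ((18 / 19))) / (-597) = 99403 / 336708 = 0.30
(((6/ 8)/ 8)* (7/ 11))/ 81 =0.00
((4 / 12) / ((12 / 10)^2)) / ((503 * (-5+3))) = -25 / 108648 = -0.00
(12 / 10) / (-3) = -2 / 5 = -0.40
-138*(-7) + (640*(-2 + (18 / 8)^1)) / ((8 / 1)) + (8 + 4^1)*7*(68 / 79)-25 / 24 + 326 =2622665 / 1896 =1383.26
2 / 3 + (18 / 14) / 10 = 167 / 210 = 0.80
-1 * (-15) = 15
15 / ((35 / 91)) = 39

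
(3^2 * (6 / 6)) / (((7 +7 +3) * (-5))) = -9 / 85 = -0.11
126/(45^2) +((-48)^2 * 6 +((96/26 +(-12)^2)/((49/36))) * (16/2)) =2105749718/143325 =14692.13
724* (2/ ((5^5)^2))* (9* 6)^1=78192/ 9765625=0.01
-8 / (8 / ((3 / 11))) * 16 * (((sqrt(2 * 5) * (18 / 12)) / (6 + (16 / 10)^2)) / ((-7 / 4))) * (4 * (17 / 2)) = 122400 * sqrt(10) / 8239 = 46.98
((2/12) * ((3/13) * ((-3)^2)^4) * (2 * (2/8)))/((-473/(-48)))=78732/6149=12.80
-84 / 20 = -21 / 5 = -4.20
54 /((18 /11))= 33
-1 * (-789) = 789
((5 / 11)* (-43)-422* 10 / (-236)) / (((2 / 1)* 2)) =-0.42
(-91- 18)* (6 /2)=-327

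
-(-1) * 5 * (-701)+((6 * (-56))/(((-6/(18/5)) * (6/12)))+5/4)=-62011/20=-3100.55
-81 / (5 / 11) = -891 / 5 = -178.20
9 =9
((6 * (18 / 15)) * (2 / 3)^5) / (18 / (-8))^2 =2048 / 10935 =0.19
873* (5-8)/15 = -873/5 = -174.60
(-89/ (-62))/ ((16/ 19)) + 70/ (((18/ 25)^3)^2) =33223905607/ 65898684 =504.17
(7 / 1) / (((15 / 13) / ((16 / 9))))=1456 / 135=10.79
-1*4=-4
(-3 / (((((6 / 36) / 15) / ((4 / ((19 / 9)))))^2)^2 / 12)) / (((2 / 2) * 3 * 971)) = -10450273.41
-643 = -643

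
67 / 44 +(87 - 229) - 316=-20085 / 44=-456.48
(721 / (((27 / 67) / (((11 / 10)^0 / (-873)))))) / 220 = -48307 / 5185620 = -0.01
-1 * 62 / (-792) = 31 / 396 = 0.08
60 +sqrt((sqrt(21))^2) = sqrt(21) +60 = 64.58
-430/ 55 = -86/ 11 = -7.82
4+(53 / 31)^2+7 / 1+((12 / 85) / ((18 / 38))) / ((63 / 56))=31291388 / 2205495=14.19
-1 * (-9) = 9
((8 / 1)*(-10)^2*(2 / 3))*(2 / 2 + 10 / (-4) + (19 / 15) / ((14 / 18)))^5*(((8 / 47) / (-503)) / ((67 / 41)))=-0.00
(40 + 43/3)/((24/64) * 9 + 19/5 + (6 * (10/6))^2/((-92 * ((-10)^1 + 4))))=149960/20303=7.39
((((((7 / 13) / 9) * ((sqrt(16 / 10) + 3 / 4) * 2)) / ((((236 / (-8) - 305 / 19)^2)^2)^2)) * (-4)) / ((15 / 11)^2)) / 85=-58921279060897792 * sqrt(10) / 901849051613855760372685938088125 - 7365159882612224 / 60123270107590384024845729205875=-0.00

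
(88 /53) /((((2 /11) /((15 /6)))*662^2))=605 /11613466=0.00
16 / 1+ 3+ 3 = 22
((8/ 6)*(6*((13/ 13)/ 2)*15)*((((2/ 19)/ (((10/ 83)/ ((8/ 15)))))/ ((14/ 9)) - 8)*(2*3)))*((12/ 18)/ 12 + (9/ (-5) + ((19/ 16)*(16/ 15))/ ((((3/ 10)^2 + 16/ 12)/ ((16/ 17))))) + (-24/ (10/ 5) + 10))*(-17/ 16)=-12156030283/ 1419775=-8561.94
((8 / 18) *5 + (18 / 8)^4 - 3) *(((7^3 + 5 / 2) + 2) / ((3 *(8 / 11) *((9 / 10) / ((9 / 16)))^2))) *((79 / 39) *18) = 864516285875 / 15335424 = 56373.81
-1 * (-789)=789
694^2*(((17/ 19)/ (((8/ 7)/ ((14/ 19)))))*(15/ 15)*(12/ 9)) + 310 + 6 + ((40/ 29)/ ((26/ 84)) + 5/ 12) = 605537842373/ 1633164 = 370775.89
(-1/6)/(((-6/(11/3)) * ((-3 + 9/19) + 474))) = 209/967464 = 0.00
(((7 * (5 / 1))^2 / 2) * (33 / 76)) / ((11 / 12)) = 11025 / 38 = 290.13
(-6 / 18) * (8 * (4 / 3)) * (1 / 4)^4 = -1 / 72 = -0.01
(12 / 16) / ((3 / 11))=11 / 4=2.75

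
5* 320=1600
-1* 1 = -1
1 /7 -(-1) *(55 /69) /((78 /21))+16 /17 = 277241 /213486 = 1.30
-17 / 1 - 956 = -973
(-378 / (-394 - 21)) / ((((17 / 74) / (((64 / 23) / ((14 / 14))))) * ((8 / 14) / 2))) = 6265728 / 162265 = 38.61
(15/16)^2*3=675/256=2.64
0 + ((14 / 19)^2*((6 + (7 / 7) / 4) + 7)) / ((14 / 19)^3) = 1007 / 56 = 17.98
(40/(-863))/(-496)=5/53506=0.00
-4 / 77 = -0.05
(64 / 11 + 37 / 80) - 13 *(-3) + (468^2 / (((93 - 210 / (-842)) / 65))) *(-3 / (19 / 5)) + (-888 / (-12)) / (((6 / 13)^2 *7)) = -92228633504347 / 765792720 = -120435.51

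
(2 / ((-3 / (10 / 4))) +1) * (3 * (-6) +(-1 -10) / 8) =155 / 12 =12.92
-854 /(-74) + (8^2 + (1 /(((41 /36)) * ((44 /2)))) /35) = 44119741 /584045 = 75.54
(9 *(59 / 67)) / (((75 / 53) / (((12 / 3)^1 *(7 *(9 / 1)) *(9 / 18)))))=1182006 / 1675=705.68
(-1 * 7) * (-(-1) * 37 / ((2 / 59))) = -15281 / 2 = -7640.50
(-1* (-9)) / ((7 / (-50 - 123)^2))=269361 / 7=38480.14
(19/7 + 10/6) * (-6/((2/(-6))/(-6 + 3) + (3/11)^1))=-9108/133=-68.48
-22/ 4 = -11/ 2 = -5.50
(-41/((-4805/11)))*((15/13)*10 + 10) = 25256/12493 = 2.02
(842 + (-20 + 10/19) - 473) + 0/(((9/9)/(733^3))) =6641/19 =349.53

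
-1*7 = -7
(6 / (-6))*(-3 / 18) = 1 / 6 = 0.17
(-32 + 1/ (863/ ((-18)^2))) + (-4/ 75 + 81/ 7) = -9109739/ 453075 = -20.11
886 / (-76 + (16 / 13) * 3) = -12.25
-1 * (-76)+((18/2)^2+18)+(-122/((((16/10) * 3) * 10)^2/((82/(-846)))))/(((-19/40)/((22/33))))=303786095/1735992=174.99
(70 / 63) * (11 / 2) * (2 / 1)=110 / 9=12.22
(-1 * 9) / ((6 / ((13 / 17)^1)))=-39 / 34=-1.15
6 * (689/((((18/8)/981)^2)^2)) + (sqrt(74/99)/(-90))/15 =149388246418944 - sqrt(814)/44550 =149388246418944.00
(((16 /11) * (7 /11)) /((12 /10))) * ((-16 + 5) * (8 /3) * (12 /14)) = -640 /33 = -19.39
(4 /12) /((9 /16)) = 16 /27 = 0.59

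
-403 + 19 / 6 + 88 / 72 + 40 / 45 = -7159 / 18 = -397.72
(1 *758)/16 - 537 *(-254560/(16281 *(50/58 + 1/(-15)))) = 26547029903/2503656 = 10603.31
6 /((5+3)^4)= 3 /2048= 0.00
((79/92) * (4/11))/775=79/196075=0.00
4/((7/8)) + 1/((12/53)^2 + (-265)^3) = 1672781947729/365921055367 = 4.57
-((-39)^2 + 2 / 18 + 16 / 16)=-1522.11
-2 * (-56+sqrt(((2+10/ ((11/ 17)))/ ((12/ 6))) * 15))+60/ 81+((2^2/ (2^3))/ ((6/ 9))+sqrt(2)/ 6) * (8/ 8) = -24 * sqrt(110)/ 11+sqrt(2)/ 6+12257/ 108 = 90.84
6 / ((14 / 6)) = 18 / 7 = 2.57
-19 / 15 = -1.27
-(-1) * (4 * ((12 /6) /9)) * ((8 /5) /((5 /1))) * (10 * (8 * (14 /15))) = 14336 /675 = 21.24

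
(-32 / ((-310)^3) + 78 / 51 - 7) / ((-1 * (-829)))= -346320307 / 52480570375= -0.01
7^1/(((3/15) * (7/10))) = 50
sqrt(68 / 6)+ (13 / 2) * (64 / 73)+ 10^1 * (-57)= -41194 / 73+ sqrt(102) / 3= -560.93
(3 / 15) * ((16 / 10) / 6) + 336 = 25204 / 75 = 336.05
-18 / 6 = -3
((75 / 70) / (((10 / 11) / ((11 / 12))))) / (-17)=-121 / 1904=-0.06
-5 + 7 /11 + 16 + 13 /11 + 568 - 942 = -3973 /11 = -361.18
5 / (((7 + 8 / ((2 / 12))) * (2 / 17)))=17 / 22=0.77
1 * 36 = 36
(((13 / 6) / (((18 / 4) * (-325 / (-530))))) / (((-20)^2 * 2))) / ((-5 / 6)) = -53 / 45000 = -0.00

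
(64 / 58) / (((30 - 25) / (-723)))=-23136 / 145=-159.56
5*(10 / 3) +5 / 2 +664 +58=4447 / 6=741.17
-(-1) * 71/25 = 71/25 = 2.84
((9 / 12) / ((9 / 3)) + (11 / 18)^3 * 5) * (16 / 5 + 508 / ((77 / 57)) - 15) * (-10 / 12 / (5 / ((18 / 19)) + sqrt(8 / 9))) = -67.88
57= 57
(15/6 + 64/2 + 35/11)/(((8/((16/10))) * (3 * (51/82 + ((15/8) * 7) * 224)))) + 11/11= 39820604/39786615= 1.00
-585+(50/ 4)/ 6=-6995/ 12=-582.92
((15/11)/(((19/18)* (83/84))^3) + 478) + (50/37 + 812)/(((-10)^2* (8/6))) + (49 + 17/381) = 64993142170508685523/121631051309242200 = 534.35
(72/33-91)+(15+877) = 8835/11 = 803.18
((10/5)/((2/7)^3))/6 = 343/24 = 14.29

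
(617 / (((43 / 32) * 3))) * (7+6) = 256672 / 129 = 1989.71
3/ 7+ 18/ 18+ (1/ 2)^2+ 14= 439/ 28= 15.68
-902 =-902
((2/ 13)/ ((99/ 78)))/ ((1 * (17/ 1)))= 4/ 561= 0.01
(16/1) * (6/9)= 32/3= 10.67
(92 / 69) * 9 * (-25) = -300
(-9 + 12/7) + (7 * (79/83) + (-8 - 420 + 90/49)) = -1735740/4067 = -426.79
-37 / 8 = -4.62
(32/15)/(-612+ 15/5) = -32/9135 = -0.00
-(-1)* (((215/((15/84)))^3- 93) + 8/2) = 1745337575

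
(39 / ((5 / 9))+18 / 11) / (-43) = -3951 / 2365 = -1.67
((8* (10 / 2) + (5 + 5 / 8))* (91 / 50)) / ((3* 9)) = 6643 / 2160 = 3.08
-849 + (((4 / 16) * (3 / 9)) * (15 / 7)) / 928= -22060411 / 25984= -849.00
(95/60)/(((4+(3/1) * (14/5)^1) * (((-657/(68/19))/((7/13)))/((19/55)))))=-2261/17474886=-0.00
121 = 121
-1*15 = -15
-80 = -80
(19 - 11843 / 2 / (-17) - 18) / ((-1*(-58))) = 11877 / 1972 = 6.02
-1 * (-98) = 98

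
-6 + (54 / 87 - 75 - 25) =-3056 / 29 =-105.38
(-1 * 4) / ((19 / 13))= -2.74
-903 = -903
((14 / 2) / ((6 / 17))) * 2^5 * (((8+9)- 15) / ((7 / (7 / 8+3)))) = 702.67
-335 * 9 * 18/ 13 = -54270/ 13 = -4174.62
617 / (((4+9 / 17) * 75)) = 10489 / 5775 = 1.82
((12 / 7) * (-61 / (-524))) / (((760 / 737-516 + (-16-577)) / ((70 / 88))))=-20435 / 142628084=-0.00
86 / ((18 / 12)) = 172 / 3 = 57.33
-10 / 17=-0.59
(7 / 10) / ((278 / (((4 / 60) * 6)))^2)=7 / 4830250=0.00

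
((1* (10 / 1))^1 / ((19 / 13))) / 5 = 26 / 19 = 1.37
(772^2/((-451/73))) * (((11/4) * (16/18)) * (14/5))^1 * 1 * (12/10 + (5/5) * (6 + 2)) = -56036799616/9225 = -6074449.82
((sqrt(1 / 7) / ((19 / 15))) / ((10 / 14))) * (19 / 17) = 3 * sqrt(7) / 17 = 0.47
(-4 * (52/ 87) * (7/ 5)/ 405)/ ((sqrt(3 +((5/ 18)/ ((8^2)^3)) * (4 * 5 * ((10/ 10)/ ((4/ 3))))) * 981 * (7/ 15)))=-106496 * sqrt(28311702)/ 54367173688365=-0.00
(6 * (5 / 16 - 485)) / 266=-23265 / 2128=-10.93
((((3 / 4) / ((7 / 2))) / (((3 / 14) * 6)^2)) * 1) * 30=35 / 9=3.89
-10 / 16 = -5 / 8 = -0.62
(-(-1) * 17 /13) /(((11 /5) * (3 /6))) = 1.19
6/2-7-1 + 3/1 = -2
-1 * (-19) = 19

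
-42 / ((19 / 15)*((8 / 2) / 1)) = -315 / 38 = -8.29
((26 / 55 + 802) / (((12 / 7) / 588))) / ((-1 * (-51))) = 5046216 / 935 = 5397.02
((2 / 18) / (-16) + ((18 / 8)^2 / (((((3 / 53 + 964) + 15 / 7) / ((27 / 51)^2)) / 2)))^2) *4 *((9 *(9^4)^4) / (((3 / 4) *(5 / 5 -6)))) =26482327731586174936987937022597 / 214638231872072000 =123381223841659.71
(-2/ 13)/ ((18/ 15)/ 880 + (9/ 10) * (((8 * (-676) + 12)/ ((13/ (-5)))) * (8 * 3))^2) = -57200/ 830178657792507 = -0.00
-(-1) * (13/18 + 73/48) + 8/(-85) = 26303/12240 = 2.15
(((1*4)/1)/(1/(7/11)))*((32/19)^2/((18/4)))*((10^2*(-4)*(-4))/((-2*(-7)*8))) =819200/35739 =22.92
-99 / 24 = -33 / 8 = -4.12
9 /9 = 1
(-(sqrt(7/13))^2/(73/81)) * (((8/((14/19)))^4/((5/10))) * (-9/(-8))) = -6080256576/325507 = -18679.34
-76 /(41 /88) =-6688 /41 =-163.12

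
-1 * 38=-38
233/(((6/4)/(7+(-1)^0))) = 1242.67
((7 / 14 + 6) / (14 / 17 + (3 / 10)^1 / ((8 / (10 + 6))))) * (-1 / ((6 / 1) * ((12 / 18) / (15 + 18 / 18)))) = -2210 / 121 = -18.26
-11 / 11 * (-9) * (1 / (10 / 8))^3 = 576 / 125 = 4.61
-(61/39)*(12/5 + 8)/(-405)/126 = 122/382725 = 0.00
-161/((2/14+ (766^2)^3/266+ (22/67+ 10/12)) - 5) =-8608026/40603986547394014835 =-0.00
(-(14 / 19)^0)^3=-1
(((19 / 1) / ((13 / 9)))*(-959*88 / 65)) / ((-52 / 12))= 43293096 / 10985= 3941.11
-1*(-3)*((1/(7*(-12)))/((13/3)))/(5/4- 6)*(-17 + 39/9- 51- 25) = -0.15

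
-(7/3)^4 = -2401/81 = -29.64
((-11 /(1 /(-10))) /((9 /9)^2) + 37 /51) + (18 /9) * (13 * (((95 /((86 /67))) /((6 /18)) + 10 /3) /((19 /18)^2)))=4251072961 /791673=5369.73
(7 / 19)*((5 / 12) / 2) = 35 / 456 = 0.08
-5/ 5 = -1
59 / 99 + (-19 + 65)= 4613 / 99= 46.60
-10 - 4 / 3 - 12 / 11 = -410 / 33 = -12.42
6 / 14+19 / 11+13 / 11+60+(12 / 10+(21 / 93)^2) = 23896832 / 369985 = 64.59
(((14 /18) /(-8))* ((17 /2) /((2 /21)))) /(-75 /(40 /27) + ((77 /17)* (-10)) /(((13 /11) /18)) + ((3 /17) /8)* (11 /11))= 0.01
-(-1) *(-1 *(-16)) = 16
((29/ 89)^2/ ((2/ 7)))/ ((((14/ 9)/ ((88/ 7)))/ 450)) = 74933100/ 55447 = 1351.44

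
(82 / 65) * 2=164 / 65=2.52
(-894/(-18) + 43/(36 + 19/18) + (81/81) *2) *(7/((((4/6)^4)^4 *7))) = 1516779912249/43712512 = 34698.99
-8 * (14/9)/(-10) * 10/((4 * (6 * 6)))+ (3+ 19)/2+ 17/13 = 13051/1053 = 12.39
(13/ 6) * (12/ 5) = 26/ 5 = 5.20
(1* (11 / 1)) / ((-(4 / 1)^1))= -11 / 4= -2.75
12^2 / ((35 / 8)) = 32.91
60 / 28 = 15 / 7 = 2.14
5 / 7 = 0.71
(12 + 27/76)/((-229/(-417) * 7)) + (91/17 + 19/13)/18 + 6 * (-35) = -16671927343/80771964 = -206.41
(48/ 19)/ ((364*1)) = 12/ 1729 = 0.01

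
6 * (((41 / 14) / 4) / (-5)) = -123 / 140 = -0.88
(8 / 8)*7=7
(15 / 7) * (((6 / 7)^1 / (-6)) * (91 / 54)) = -65 / 126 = -0.52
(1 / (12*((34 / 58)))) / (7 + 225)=1 / 1632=0.00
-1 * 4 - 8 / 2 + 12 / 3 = -4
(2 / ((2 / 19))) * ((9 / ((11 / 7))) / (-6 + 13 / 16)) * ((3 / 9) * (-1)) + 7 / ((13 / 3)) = 102165 / 11869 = 8.61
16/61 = 0.26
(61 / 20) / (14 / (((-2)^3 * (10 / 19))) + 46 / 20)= -122 / 41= -2.98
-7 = -7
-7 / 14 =-1 / 2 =-0.50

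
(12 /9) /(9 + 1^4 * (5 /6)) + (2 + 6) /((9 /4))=1960 /531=3.69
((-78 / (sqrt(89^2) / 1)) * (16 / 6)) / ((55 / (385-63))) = -66976 / 4895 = -13.68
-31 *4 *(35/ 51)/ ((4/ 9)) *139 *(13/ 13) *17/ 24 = -18851.88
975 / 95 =195 / 19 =10.26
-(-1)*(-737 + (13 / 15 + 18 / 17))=-187444 / 255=-735.07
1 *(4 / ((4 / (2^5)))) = 32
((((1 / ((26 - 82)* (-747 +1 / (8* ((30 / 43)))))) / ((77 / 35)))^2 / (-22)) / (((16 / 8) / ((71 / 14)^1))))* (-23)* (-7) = -9185625 / 4190438427120022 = -0.00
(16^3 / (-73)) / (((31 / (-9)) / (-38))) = -1400832 / 2263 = -619.02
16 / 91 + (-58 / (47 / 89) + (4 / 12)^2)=-4216633 / 38493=-109.54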